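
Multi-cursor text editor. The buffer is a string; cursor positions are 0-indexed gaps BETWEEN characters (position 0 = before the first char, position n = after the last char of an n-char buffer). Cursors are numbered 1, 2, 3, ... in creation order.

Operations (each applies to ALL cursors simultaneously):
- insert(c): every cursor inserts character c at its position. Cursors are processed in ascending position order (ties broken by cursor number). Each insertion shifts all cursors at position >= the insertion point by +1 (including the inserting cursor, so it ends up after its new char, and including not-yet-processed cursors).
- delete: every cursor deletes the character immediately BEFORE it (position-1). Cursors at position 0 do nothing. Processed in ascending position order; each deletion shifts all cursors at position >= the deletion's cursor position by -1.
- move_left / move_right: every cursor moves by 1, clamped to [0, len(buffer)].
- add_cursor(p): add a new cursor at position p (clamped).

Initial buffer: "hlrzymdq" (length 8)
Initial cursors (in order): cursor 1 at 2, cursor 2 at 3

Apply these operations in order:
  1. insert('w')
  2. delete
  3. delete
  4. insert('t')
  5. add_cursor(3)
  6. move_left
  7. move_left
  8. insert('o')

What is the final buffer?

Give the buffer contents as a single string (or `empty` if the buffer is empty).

Answer: hooottzymdq

Derivation:
After op 1 (insert('w')): buffer="hlwrwzymdq" (len 10), cursors c1@3 c2@5, authorship ..1.2.....
After op 2 (delete): buffer="hlrzymdq" (len 8), cursors c1@2 c2@3, authorship ........
After op 3 (delete): buffer="hzymdq" (len 6), cursors c1@1 c2@1, authorship ......
After op 4 (insert('t')): buffer="httzymdq" (len 8), cursors c1@3 c2@3, authorship .12.....
After op 5 (add_cursor(3)): buffer="httzymdq" (len 8), cursors c1@3 c2@3 c3@3, authorship .12.....
After op 6 (move_left): buffer="httzymdq" (len 8), cursors c1@2 c2@2 c3@2, authorship .12.....
After op 7 (move_left): buffer="httzymdq" (len 8), cursors c1@1 c2@1 c3@1, authorship .12.....
After op 8 (insert('o')): buffer="hooottzymdq" (len 11), cursors c1@4 c2@4 c3@4, authorship .12312.....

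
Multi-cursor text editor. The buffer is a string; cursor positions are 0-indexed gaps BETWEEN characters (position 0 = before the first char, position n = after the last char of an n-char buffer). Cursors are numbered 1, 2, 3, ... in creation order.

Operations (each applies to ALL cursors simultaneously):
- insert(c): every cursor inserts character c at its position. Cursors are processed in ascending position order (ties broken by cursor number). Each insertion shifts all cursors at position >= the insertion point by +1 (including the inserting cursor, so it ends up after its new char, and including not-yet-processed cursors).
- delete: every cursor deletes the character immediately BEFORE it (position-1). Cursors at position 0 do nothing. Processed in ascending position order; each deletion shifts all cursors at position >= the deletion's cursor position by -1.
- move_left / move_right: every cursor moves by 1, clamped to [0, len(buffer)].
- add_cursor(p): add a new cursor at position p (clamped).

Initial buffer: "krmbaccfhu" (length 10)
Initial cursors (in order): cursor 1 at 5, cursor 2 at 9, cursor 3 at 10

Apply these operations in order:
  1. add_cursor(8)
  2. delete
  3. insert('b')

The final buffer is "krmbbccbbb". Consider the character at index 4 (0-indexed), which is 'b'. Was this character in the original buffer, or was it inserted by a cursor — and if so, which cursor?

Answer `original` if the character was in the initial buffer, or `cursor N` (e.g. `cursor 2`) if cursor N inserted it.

Answer: cursor 1

Derivation:
After op 1 (add_cursor(8)): buffer="krmbaccfhu" (len 10), cursors c1@5 c4@8 c2@9 c3@10, authorship ..........
After op 2 (delete): buffer="krmbcc" (len 6), cursors c1@4 c2@6 c3@6 c4@6, authorship ......
After op 3 (insert('b')): buffer="krmbbccbbb" (len 10), cursors c1@5 c2@10 c3@10 c4@10, authorship ....1..234
Authorship (.=original, N=cursor N): . . . . 1 . . 2 3 4
Index 4: author = 1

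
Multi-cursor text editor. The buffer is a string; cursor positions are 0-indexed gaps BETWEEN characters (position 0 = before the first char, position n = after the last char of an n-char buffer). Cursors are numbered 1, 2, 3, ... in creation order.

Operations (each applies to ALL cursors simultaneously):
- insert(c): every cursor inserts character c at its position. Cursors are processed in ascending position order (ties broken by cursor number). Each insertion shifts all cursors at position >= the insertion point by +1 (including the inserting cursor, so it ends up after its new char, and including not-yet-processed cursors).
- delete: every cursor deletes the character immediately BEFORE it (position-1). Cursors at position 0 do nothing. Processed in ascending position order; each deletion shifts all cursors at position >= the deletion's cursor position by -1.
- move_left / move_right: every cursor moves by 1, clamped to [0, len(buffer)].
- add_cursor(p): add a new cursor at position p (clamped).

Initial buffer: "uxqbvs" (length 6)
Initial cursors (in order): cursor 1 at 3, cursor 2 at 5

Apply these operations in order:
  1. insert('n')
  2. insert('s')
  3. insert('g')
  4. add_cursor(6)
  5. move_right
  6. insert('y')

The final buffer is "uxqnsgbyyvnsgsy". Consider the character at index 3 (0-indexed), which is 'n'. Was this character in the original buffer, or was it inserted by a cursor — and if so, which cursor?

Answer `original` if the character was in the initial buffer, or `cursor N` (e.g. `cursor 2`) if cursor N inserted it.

After op 1 (insert('n')): buffer="uxqnbvns" (len 8), cursors c1@4 c2@7, authorship ...1..2.
After op 2 (insert('s')): buffer="uxqnsbvnss" (len 10), cursors c1@5 c2@9, authorship ...11..22.
After op 3 (insert('g')): buffer="uxqnsgbvnsgs" (len 12), cursors c1@6 c2@11, authorship ...111..222.
After op 4 (add_cursor(6)): buffer="uxqnsgbvnsgs" (len 12), cursors c1@6 c3@6 c2@11, authorship ...111..222.
After op 5 (move_right): buffer="uxqnsgbvnsgs" (len 12), cursors c1@7 c3@7 c2@12, authorship ...111..222.
After op 6 (insert('y')): buffer="uxqnsgbyyvnsgsy" (len 15), cursors c1@9 c3@9 c2@15, authorship ...111.13.222.2
Authorship (.=original, N=cursor N): . . . 1 1 1 . 1 3 . 2 2 2 . 2
Index 3: author = 1

Answer: cursor 1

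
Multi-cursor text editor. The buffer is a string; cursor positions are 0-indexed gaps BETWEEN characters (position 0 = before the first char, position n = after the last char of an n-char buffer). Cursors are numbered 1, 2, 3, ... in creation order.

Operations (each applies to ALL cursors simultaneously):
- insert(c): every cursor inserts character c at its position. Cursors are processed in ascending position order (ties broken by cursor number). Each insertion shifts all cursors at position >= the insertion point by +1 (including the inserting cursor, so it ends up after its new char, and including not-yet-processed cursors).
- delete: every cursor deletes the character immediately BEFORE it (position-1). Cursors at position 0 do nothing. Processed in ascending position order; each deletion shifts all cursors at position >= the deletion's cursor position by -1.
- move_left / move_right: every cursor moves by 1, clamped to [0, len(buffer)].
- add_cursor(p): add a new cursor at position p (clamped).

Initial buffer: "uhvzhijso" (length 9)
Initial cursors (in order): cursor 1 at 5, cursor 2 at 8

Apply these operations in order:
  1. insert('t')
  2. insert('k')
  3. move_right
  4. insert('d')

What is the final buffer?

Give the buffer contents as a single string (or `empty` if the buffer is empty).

Answer: uhvzhtkidjstkod

Derivation:
After op 1 (insert('t')): buffer="uhvzhtijsto" (len 11), cursors c1@6 c2@10, authorship .....1...2.
After op 2 (insert('k')): buffer="uhvzhtkijstko" (len 13), cursors c1@7 c2@12, authorship .....11...22.
After op 3 (move_right): buffer="uhvzhtkijstko" (len 13), cursors c1@8 c2@13, authorship .....11...22.
After op 4 (insert('d')): buffer="uhvzhtkidjstkod" (len 15), cursors c1@9 c2@15, authorship .....11.1..22.2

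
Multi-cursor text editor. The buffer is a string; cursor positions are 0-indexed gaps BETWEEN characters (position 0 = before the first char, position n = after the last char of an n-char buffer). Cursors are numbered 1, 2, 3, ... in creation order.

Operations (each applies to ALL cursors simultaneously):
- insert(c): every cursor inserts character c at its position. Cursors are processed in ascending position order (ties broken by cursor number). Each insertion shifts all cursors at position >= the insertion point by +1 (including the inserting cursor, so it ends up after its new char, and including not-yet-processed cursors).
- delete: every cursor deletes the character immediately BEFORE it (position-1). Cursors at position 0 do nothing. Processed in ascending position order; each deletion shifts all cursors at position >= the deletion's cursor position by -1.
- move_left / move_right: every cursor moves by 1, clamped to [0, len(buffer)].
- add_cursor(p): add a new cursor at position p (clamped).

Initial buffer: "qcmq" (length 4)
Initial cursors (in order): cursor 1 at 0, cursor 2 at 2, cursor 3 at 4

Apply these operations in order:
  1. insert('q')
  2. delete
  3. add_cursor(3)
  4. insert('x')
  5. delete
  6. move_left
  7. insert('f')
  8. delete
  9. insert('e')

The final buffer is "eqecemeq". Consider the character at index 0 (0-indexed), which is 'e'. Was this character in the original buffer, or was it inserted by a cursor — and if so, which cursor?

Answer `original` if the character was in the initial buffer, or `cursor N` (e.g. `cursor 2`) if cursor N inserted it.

After op 1 (insert('q')): buffer="qqcqmqq" (len 7), cursors c1@1 c2@4 c3@7, authorship 1..2..3
After op 2 (delete): buffer="qcmq" (len 4), cursors c1@0 c2@2 c3@4, authorship ....
After op 3 (add_cursor(3)): buffer="qcmq" (len 4), cursors c1@0 c2@2 c4@3 c3@4, authorship ....
After op 4 (insert('x')): buffer="xqcxmxqx" (len 8), cursors c1@1 c2@4 c4@6 c3@8, authorship 1..2.4.3
After op 5 (delete): buffer="qcmq" (len 4), cursors c1@0 c2@2 c4@3 c3@4, authorship ....
After op 6 (move_left): buffer="qcmq" (len 4), cursors c1@0 c2@1 c4@2 c3@3, authorship ....
After op 7 (insert('f')): buffer="fqfcfmfq" (len 8), cursors c1@1 c2@3 c4@5 c3@7, authorship 1.2.4.3.
After op 8 (delete): buffer="qcmq" (len 4), cursors c1@0 c2@1 c4@2 c3@3, authorship ....
After op 9 (insert('e')): buffer="eqecemeq" (len 8), cursors c1@1 c2@3 c4@5 c3@7, authorship 1.2.4.3.
Authorship (.=original, N=cursor N): 1 . 2 . 4 . 3 .
Index 0: author = 1

Answer: cursor 1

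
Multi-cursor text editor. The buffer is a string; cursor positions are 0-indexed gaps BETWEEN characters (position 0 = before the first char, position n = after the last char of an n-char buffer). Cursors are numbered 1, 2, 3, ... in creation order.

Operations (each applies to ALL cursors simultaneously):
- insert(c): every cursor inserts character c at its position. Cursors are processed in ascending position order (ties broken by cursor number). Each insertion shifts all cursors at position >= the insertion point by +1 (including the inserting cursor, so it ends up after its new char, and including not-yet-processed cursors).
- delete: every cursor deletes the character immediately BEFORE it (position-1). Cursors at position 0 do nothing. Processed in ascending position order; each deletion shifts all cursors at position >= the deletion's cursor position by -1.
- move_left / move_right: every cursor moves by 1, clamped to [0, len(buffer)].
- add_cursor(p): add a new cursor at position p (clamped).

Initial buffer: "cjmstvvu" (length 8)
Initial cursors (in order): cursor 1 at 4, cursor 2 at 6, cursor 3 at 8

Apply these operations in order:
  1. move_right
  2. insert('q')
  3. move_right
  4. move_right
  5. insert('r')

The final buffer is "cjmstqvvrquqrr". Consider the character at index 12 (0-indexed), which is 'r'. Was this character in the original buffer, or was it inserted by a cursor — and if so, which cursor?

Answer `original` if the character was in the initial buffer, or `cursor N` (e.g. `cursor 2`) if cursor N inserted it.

After op 1 (move_right): buffer="cjmstvvu" (len 8), cursors c1@5 c2@7 c3@8, authorship ........
After op 2 (insert('q')): buffer="cjmstqvvquq" (len 11), cursors c1@6 c2@9 c3@11, authorship .....1..2.3
After op 3 (move_right): buffer="cjmstqvvquq" (len 11), cursors c1@7 c2@10 c3@11, authorship .....1..2.3
After op 4 (move_right): buffer="cjmstqvvquq" (len 11), cursors c1@8 c2@11 c3@11, authorship .....1..2.3
After op 5 (insert('r')): buffer="cjmstqvvrquqrr" (len 14), cursors c1@9 c2@14 c3@14, authorship .....1..12.323
Authorship (.=original, N=cursor N): . . . . . 1 . . 1 2 . 3 2 3
Index 12: author = 2

Answer: cursor 2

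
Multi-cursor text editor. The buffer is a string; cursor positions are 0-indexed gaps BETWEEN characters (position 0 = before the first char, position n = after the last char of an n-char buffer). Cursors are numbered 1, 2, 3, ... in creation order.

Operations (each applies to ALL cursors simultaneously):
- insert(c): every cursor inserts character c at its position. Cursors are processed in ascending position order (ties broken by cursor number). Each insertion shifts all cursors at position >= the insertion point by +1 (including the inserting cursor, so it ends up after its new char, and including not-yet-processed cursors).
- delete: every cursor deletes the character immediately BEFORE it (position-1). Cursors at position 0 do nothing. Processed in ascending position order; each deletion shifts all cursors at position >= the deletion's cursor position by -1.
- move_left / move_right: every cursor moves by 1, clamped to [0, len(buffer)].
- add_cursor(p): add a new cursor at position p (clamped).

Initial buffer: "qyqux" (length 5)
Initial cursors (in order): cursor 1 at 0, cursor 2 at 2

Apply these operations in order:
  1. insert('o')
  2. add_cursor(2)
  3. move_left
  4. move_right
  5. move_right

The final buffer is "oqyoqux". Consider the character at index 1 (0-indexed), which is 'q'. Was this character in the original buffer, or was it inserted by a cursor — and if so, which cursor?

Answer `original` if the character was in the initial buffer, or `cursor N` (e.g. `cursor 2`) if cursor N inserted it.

Answer: original

Derivation:
After op 1 (insert('o')): buffer="oqyoqux" (len 7), cursors c1@1 c2@4, authorship 1..2...
After op 2 (add_cursor(2)): buffer="oqyoqux" (len 7), cursors c1@1 c3@2 c2@4, authorship 1..2...
After op 3 (move_left): buffer="oqyoqux" (len 7), cursors c1@0 c3@1 c2@3, authorship 1..2...
After op 4 (move_right): buffer="oqyoqux" (len 7), cursors c1@1 c3@2 c2@4, authorship 1..2...
After op 5 (move_right): buffer="oqyoqux" (len 7), cursors c1@2 c3@3 c2@5, authorship 1..2...
Authorship (.=original, N=cursor N): 1 . . 2 . . .
Index 1: author = original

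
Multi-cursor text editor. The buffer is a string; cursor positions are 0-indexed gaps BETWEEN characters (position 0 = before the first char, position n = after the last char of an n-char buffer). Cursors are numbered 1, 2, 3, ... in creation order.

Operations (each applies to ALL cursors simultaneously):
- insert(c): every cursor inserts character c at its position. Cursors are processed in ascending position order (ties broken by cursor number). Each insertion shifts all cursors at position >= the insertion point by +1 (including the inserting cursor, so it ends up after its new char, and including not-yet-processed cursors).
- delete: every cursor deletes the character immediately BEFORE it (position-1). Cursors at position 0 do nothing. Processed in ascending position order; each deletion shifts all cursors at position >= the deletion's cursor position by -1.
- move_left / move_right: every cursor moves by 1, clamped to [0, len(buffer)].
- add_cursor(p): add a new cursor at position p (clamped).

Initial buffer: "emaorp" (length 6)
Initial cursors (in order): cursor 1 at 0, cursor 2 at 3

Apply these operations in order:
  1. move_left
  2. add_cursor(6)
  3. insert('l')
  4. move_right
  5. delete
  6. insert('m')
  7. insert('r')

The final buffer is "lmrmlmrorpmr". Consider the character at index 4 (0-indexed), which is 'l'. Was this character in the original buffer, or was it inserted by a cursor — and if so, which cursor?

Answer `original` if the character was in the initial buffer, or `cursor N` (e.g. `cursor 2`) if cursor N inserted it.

After op 1 (move_left): buffer="emaorp" (len 6), cursors c1@0 c2@2, authorship ......
After op 2 (add_cursor(6)): buffer="emaorp" (len 6), cursors c1@0 c2@2 c3@6, authorship ......
After op 3 (insert('l')): buffer="lemlaorpl" (len 9), cursors c1@1 c2@4 c3@9, authorship 1..2....3
After op 4 (move_right): buffer="lemlaorpl" (len 9), cursors c1@2 c2@5 c3@9, authorship 1..2....3
After op 5 (delete): buffer="lmlorp" (len 6), cursors c1@1 c2@3 c3@6, authorship 1.2...
After op 6 (insert('m')): buffer="lmmlmorpm" (len 9), cursors c1@2 c2@5 c3@9, authorship 11.22...3
After op 7 (insert('r')): buffer="lmrmlmrorpmr" (len 12), cursors c1@3 c2@7 c3@12, authorship 111.222...33
Authorship (.=original, N=cursor N): 1 1 1 . 2 2 2 . . . 3 3
Index 4: author = 2

Answer: cursor 2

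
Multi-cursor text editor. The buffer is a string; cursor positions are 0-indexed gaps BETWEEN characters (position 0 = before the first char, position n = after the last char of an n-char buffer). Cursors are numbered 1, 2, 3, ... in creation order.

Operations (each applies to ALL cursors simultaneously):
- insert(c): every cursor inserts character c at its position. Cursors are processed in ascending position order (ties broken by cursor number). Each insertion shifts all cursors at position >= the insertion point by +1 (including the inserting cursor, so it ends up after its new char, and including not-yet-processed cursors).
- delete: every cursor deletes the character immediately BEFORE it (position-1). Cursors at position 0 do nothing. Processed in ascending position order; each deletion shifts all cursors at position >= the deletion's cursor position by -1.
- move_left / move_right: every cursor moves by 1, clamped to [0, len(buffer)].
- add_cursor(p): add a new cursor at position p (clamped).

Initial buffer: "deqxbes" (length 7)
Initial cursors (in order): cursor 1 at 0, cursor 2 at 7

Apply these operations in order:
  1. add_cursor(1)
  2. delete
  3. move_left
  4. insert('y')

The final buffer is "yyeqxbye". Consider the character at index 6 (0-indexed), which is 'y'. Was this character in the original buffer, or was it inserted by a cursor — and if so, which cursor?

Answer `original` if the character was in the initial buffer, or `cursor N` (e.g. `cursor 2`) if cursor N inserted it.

Answer: cursor 2

Derivation:
After op 1 (add_cursor(1)): buffer="deqxbes" (len 7), cursors c1@0 c3@1 c2@7, authorship .......
After op 2 (delete): buffer="eqxbe" (len 5), cursors c1@0 c3@0 c2@5, authorship .....
After op 3 (move_left): buffer="eqxbe" (len 5), cursors c1@0 c3@0 c2@4, authorship .....
After op 4 (insert('y')): buffer="yyeqxbye" (len 8), cursors c1@2 c3@2 c2@7, authorship 13....2.
Authorship (.=original, N=cursor N): 1 3 . . . . 2 .
Index 6: author = 2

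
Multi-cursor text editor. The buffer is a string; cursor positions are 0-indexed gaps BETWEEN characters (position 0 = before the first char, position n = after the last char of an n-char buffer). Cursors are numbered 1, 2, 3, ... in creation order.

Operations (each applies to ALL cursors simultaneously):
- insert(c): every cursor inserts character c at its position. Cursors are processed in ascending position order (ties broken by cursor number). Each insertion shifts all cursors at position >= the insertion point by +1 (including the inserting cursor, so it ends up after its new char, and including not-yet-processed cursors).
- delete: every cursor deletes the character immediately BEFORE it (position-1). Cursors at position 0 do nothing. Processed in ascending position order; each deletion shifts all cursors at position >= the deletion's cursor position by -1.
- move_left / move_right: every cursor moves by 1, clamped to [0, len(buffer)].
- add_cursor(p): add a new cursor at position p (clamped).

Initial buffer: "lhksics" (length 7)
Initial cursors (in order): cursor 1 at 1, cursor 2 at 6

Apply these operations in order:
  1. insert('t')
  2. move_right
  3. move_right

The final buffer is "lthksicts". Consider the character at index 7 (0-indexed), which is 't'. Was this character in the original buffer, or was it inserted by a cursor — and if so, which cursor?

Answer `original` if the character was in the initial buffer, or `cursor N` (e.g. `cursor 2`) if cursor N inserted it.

Answer: cursor 2

Derivation:
After op 1 (insert('t')): buffer="lthksicts" (len 9), cursors c1@2 c2@8, authorship .1.....2.
After op 2 (move_right): buffer="lthksicts" (len 9), cursors c1@3 c2@9, authorship .1.....2.
After op 3 (move_right): buffer="lthksicts" (len 9), cursors c1@4 c2@9, authorship .1.....2.
Authorship (.=original, N=cursor N): . 1 . . . . . 2 .
Index 7: author = 2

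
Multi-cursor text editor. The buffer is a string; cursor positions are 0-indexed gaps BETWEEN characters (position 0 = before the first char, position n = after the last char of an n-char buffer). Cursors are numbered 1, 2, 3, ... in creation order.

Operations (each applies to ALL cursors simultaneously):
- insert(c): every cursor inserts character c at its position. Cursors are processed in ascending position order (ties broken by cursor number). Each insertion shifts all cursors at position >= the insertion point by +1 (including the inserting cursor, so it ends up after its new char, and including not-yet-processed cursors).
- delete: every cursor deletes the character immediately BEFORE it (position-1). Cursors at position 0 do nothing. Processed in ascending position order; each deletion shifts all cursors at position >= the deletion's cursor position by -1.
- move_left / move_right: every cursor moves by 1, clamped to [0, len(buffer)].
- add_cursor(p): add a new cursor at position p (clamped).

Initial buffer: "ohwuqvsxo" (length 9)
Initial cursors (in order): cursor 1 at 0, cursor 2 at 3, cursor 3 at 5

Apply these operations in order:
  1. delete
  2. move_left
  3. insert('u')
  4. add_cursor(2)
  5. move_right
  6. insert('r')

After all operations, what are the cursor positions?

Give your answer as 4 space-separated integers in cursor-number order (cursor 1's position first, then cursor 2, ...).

After op 1 (delete): buffer="ohuvsxo" (len 7), cursors c1@0 c2@2 c3@3, authorship .......
After op 2 (move_left): buffer="ohuvsxo" (len 7), cursors c1@0 c2@1 c3@2, authorship .......
After op 3 (insert('u')): buffer="uouhuuvsxo" (len 10), cursors c1@1 c2@3 c3@5, authorship 1.2.3.....
After op 4 (add_cursor(2)): buffer="uouhuuvsxo" (len 10), cursors c1@1 c4@2 c2@3 c3@5, authorship 1.2.3.....
After op 5 (move_right): buffer="uouhuuvsxo" (len 10), cursors c1@2 c4@3 c2@4 c3@6, authorship 1.2.3.....
After op 6 (insert('r')): buffer="uorurhruurvsxo" (len 14), cursors c1@3 c4@5 c2@7 c3@10, authorship 1.124.23.3....

Answer: 3 7 10 5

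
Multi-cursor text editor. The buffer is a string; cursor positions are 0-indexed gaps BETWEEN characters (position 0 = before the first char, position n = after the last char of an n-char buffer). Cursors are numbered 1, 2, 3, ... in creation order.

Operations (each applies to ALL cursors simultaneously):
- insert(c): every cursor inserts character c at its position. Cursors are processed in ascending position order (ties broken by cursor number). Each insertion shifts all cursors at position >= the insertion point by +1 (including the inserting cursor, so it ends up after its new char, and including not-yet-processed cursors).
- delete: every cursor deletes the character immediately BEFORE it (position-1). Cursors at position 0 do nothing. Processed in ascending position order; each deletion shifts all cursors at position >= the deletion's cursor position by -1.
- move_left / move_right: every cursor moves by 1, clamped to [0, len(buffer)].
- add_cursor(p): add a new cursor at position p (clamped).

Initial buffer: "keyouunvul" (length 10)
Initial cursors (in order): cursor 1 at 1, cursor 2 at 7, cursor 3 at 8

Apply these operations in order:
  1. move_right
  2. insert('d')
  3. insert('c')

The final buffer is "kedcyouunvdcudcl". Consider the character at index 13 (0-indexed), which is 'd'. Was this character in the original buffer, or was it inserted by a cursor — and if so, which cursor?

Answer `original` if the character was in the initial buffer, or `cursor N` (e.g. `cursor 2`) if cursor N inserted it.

After op 1 (move_right): buffer="keyouunvul" (len 10), cursors c1@2 c2@8 c3@9, authorship ..........
After op 2 (insert('d')): buffer="kedyouunvdudl" (len 13), cursors c1@3 c2@10 c3@12, authorship ..1......2.3.
After op 3 (insert('c')): buffer="kedcyouunvdcudcl" (len 16), cursors c1@4 c2@12 c3@15, authorship ..11......22.33.
Authorship (.=original, N=cursor N): . . 1 1 . . . . . . 2 2 . 3 3 .
Index 13: author = 3

Answer: cursor 3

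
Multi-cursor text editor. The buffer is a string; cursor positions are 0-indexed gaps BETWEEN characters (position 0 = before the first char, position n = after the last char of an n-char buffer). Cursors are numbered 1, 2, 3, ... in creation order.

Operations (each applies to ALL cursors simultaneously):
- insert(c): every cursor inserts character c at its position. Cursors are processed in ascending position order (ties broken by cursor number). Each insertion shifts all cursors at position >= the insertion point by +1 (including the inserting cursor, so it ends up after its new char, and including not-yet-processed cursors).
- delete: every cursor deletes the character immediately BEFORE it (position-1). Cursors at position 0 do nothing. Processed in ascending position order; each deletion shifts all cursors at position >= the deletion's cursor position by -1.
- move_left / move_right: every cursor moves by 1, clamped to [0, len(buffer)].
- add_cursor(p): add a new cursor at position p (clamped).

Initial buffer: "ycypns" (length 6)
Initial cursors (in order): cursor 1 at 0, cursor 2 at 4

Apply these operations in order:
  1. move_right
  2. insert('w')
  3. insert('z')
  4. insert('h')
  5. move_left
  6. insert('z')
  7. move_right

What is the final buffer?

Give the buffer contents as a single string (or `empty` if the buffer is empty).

After op 1 (move_right): buffer="ycypns" (len 6), cursors c1@1 c2@5, authorship ......
After op 2 (insert('w')): buffer="ywcypnws" (len 8), cursors c1@2 c2@7, authorship .1....2.
After op 3 (insert('z')): buffer="ywzcypnwzs" (len 10), cursors c1@3 c2@9, authorship .11....22.
After op 4 (insert('h')): buffer="ywzhcypnwzhs" (len 12), cursors c1@4 c2@11, authorship .111....222.
After op 5 (move_left): buffer="ywzhcypnwzhs" (len 12), cursors c1@3 c2@10, authorship .111....222.
After op 6 (insert('z')): buffer="ywzzhcypnwzzhs" (len 14), cursors c1@4 c2@12, authorship .1111....2222.
After op 7 (move_right): buffer="ywzzhcypnwzzhs" (len 14), cursors c1@5 c2@13, authorship .1111....2222.

Answer: ywzzhcypnwzzhs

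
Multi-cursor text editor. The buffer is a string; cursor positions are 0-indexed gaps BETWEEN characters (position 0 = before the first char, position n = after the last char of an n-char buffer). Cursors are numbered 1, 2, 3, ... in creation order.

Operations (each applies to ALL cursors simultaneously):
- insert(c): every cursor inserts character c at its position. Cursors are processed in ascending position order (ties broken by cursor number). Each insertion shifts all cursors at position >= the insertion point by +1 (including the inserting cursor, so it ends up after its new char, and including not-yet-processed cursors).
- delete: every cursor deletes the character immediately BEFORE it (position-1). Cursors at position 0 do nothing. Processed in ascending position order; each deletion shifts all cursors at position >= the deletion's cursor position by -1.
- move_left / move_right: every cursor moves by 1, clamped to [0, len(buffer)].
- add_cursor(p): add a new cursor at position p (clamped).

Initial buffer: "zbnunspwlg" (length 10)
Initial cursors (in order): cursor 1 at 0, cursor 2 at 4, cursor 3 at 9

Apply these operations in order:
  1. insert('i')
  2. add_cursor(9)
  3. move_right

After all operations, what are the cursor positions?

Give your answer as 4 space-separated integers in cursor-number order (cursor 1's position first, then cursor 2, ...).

Answer: 2 7 13 10

Derivation:
After op 1 (insert('i')): buffer="izbnuinspwlig" (len 13), cursors c1@1 c2@6 c3@12, authorship 1....2.....3.
After op 2 (add_cursor(9)): buffer="izbnuinspwlig" (len 13), cursors c1@1 c2@6 c4@9 c3@12, authorship 1....2.....3.
After op 3 (move_right): buffer="izbnuinspwlig" (len 13), cursors c1@2 c2@7 c4@10 c3@13, authorship 1....2.....3.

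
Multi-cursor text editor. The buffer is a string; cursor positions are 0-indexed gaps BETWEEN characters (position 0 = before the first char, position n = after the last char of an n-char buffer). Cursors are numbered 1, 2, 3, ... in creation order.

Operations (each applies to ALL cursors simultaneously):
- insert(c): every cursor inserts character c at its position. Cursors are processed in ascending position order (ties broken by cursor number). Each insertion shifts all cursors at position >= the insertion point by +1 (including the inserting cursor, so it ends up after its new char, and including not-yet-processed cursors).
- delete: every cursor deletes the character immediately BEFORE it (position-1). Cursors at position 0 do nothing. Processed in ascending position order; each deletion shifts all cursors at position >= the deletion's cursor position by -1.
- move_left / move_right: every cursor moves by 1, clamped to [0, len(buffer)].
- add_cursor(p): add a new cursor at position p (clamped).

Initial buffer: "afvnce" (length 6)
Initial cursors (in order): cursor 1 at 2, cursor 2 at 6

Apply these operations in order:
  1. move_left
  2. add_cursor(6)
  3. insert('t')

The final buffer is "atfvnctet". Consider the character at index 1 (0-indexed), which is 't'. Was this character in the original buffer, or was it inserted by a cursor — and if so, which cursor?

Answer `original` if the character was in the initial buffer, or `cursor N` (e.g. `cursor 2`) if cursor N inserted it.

After op 1 (move_left): buffer="afvnce" (len 6), cursors c1@1 c2@5, authorship ......
After op 2 (add_cursor(6)): buffer="afvnce" (len 6), cursors c1@1 c2@5 c3@6, authorship ......
After op 3 (insert('t')): buffer="atfvnctet" (len 9), cursors c1@2 c2@7 c3@9, authorship .1....2.3
Authorship (.=original, N=cursor N): . 1 . . . . 2 . 3
Index 1: author = 1

Answer: cursor 1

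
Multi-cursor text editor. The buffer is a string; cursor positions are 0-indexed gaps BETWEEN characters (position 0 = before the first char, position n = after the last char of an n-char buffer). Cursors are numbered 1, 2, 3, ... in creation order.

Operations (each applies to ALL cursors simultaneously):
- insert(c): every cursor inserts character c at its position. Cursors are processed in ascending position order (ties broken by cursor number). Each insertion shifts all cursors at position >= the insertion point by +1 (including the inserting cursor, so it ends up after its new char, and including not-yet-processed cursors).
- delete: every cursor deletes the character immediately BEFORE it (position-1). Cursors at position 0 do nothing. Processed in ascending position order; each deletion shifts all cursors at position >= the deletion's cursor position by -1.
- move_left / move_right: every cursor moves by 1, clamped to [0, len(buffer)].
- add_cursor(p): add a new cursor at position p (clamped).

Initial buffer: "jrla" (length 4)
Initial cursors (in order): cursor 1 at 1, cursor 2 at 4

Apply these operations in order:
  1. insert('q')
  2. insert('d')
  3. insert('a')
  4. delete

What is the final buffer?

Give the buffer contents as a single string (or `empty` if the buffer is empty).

After op 1 (insert('q')): buffer="jqrlaq" (len 6), cursors c1@2 c2@6, authorship .1...2
After op 2 (insert('d')): buffer="jqdrlaqd" (len 8), cursors c1@3 c2@8, authorship .11...22
After op 3 (insert('a')): buffer="jqdarlaqda" (len 10), cursors c1@4 c2@10, authorship .111...222
After op 4 (delete): buffer="jqdrlaqd" (len 8), cursors c1@3 c2@8, authorship .11...22

Answer: jqdrlaqd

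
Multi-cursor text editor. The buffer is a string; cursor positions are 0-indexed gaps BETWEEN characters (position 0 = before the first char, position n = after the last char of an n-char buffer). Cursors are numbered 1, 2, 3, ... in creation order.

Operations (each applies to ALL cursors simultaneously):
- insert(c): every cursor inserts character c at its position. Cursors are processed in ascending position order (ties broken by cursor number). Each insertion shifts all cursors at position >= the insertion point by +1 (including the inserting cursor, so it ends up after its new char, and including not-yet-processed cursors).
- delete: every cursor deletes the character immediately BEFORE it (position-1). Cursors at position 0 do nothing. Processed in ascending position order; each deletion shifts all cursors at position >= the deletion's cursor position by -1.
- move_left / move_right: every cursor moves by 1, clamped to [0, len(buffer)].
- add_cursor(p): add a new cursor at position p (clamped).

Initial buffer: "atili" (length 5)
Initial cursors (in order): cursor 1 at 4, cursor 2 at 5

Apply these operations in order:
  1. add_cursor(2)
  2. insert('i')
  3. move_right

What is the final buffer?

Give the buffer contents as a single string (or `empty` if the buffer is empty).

Answer: atiiliii

Derivation:
After op 1 (add_cursor(2)): buffer="atili" (len 5), cursors c3@2 c1@4 c2@5, authorship .....
After op 2 (insert('i')): buffer="atiiliii" (len 8), cursors c3@3 c1@6 c2@8, authorship ..3..1.2
After op 3 (move_right): buffer="atiiliii" (len 8), cursors c3@4 c1@7 c2@8, authorship ..3..1.2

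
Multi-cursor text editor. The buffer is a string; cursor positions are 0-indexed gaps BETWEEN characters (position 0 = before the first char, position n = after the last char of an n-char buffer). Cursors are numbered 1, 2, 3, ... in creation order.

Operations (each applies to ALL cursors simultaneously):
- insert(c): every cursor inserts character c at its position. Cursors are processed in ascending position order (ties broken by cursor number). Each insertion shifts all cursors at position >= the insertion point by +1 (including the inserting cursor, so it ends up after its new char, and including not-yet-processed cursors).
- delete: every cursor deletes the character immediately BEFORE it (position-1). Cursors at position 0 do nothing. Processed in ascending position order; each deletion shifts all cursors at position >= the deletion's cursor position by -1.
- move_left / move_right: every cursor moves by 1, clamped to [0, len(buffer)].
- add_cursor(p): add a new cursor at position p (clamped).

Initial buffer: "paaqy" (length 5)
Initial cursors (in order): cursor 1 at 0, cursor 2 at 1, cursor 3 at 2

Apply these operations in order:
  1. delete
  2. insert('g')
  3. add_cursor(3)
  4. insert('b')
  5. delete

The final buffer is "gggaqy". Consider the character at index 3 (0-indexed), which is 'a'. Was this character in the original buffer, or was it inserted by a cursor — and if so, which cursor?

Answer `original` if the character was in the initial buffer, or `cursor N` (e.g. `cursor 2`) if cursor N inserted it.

Answer: original

Derivation:
After op 1 (delete): buffer="aqy" (len 3), cursors c1@0 c2@0 c3@0, authorship ...
After op 2 (insert('g')): buffer="gggaqy" (len 6), cursors c1@3 c2@3 c3@3, authorship 123...
After op 3 (add_cursor(3)): buffer="gggaqy" (len 6), cursors c1@3 c2@3 c3@3 c4@3, authorship 123...
After op 4 (insert('b')): buffer="gggbbbbaqy" (len 10), cursors c1@7 c2@7 c3@7 c4@7, authorship 1231234...
After op 5 (delete): buffer="gggaqy" (len 6), cursors c1@3 c2@3 c3@3 c4@3, authorship 123...
Authorship (.=original, N=cursor N): 1 2 3 . . .
Index 3: author = original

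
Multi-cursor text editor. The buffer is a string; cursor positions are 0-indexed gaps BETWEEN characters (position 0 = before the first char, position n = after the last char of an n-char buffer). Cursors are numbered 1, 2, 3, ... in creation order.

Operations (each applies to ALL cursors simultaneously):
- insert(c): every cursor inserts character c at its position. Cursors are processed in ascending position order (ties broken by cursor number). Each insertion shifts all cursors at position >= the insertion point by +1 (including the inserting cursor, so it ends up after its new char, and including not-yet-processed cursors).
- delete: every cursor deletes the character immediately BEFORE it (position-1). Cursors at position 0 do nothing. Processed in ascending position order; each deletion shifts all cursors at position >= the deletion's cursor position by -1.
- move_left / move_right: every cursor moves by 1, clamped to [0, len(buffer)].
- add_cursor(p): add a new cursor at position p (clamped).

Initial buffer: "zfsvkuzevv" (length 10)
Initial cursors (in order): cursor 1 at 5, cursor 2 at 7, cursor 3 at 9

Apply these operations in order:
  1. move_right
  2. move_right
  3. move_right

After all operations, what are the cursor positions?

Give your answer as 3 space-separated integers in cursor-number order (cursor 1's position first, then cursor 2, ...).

After op 1 (move_right): buffer="zfsvkuzevv" (len 10), cursors c1@6 c2@8 c3@10, authorship ..........
After op 2 (move_right): buffer="zfsvkuzevv" (len 10), cursors c1@7 c2@9 c3@10, authorship ..........
After op 3 (move_right): buffer="zfsvkuzevv" (len 10), cursors c1@8 c2@10 c3@10, authorship ..........

Answer: 8 10 10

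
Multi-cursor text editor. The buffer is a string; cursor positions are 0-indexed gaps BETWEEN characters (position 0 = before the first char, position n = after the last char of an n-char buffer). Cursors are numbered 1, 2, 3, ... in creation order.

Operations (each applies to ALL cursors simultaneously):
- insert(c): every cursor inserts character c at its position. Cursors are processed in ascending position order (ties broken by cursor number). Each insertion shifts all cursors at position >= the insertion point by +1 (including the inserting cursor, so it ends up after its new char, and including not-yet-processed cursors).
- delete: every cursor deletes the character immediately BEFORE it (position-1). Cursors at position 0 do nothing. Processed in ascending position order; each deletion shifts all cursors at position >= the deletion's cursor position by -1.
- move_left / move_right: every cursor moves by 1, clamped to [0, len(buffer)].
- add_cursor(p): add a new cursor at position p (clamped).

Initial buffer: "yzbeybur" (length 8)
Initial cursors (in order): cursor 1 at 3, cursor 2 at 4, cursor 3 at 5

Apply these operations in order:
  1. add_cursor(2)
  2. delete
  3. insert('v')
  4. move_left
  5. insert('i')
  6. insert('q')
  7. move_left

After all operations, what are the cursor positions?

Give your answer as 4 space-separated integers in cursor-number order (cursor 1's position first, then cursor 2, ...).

Answer: 11 11 11 11

Derivation:
After op 1 (add_cursor(2)): buffer="yzbeybur" (len 8), cursors c4@2 c1@3 c2@4 c3@5, authorship ........
After op 2 (delete): buffer="ybur" (len 4), cursors c1@1 c2@1 c3@1 c4@1, authorship ....
After op 3 (insert('v')): buffer="yvvvvbur" (len 8), cursors c1@5 c2@5 c3@5 c4@5, authorship .1234...
After op 4 (move_left): buffer="yvvvvbur" (len 8), cursors c1@4 c2@4 c3@4 c4@4, authorship .1234...
After op 5 (insert('i')): buffer="yvvviiiivbur" (len 12), cursors c1@8 c2@8 c3@8 c4@8, authorship .12312344...
After op 6 (insert('q')): buffer="yvvviiiiqqqqvbur" (len 16), cursors c1@12 c2@12 c3@12 c4@12, authorship .123123412344...
After op 7 (move_left): buffer="yvvviiiiqqqqvbur" (len 16), cursors c1@11 c2@11 c3@11 c4@11, authorship .123123412344...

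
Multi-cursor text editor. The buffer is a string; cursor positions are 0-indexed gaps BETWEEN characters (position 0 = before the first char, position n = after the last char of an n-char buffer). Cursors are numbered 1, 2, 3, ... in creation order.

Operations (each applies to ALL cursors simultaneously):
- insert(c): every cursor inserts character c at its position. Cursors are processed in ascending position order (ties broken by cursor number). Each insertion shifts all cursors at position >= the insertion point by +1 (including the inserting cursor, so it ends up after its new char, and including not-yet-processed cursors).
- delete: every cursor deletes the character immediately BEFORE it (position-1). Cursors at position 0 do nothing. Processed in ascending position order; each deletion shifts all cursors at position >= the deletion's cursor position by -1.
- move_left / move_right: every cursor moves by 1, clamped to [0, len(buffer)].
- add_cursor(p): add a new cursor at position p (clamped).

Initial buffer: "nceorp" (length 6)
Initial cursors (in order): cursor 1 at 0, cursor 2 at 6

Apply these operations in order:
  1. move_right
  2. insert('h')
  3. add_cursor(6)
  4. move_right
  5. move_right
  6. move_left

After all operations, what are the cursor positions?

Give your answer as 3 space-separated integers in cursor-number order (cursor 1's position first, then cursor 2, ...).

Answer: 3 7 7

Derivation:
After op 1 (move_right): buffer="nceorp" (len 6), cursors c1@1 c2@6, authorship ......
After op 2 (insert('h')): buffer="nhceorph" (len 8), cursors c1@2 c2@8, authorship .1.....2
After op 3 (add_cursor(6)): buffer="nhceorph" (len 8), cursors c1@2 c3@6 c2@8, authorship .1.....2
After op 4 (move_right): buffer="nhceorph" (len 8), cursors c1@3 c3@7 c2@8, authorship .1.....2
After op 5 (move_right): buffer="nhceorph" (len 8), cursors c1@4 c2@8 c3@8, authorship .1.....2
After op 6 (move_left): buffer="nhceorph" (len 8), cursors c1@3 c2@7 c3@7, authorship .1.....2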